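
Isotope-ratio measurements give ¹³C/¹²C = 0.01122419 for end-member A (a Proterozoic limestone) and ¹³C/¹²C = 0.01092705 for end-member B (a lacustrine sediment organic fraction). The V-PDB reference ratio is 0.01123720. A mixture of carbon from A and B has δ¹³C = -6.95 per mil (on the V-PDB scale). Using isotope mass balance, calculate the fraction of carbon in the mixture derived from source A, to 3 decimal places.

0.781

δ_A = (0.01122419/0.01123720 − 1)×1000 = (0.998842 − 1)×1000 = -1.158 per mil
δ_B = (0.01092705/0.01123720 − 1)×1000 = (0.972400 − 1)×1000 = -27.600 per mil
f_A = (δ_mix − δ_B)/(δ_A − δ_B) = (-6.95 − (-27.600))/(-1.158 − (-27.600))
f_A = 20.650 / 26.443 = 0.7809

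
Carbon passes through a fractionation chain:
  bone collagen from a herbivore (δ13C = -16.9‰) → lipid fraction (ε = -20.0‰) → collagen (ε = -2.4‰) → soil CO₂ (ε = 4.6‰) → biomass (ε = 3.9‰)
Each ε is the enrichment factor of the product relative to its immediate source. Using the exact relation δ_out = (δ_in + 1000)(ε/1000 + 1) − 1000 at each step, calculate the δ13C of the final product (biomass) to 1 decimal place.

-30.7‰

step 1: δ = (-16.90 + 1000)·(-20.0/1000 + 1) − 1000 = -36.56‰
step 2: δ = (-36.56 + 1000)·(-2.4/1000 + 1) − 1000 = -38.87‰
step 3: δ = (-38.87 + 1000)·(4.6/1000 + 1) − 1000 = -34.45‰
step 4: δ = (-34.45 + 1000)·(3.9/1000 + 1) − 1000 = -30.69‰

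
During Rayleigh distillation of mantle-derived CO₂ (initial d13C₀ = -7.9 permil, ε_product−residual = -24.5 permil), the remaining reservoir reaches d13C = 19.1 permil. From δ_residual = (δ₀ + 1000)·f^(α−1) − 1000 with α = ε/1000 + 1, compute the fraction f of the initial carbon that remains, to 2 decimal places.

α − 1 = ε/1000 = -0.0245
(δ_res + 1000)/(δ₀ + 1000) = (19.1 + 1000)/(-7.9 + 1000) = 1019.1/992.1 = 1.027215
f = 1.027215^(1/-0.0245) = exp(ln(1.027215)/-0.0245) = exp(0.02685/-0.0245)
f = exp(-1.0960) = 0.3342

0.33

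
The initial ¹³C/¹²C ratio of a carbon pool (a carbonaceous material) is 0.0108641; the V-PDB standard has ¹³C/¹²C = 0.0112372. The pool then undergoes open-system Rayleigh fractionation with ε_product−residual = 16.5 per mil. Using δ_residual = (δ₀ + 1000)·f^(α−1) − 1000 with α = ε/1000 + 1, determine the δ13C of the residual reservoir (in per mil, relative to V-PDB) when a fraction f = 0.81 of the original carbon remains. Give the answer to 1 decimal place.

-36.6 per mil

δ₀ = (0.0108641/0.0112372 − 1)×1000 = (0.966798 − 1)×1000 = -33.202 per mil
α − 1 = ε/1000 = 0.0165
f^(α−1) = 0.81^(0.0165) = 0.996529
δ_res = (-33.202 + 1000) × 0.996529 − 1000 = 963.442 − 1000 = -36.56 per mil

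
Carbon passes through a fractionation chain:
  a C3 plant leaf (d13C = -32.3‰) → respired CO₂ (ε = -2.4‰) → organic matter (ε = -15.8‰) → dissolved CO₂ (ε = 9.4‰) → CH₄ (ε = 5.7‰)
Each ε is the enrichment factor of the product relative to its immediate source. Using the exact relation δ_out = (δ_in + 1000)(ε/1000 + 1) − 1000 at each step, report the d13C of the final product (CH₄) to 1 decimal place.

step 1: δ = (-32.30 + 1000)·(-2.4/1000 + 1) − 1000 = -34.62‰
step 2: δ = (-34.62 + 1000)·(-15.8/1000 + 1) − 1000 = -49.88‰
step 3: δ = (-49.88 + 1000)·(9.4/1000 + 1) − 1000 = -40.94‰
step 4: δ = (-40.94 + 1000)·(5.7/1000 + 1) − 1000 = -35.48‰

-35.5‰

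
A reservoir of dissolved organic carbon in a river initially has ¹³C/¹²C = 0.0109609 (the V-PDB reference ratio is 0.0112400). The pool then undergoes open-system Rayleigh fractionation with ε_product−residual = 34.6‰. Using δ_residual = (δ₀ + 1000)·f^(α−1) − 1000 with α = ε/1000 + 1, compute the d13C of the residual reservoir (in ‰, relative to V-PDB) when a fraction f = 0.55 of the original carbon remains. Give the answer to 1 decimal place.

-44.8‰

δ₀ = (0.0109609/0.0112400 − 1)×1000 = (0.975169 − 1)×1000 = -24.831‰
α − 1 = ε/1000 = 0.0346
f^(α−1) = 0.55^(0.0346) = 0.979527
δ_res = (-24.831 + 1000) × 0.979527 − 1000 = 955.205 − 1000 = -44.80‰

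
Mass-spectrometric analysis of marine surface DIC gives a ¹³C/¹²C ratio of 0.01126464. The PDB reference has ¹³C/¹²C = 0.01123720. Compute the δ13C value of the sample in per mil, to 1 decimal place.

2.4 per mil

δ13C = (R_sample / R_standard − 1) × 1000
R_sample / R_standard = 0.01126464 / 0.01123720 = 1.002442
δ13C = (1.002442 − 1) × 1000 = 2.44 per mil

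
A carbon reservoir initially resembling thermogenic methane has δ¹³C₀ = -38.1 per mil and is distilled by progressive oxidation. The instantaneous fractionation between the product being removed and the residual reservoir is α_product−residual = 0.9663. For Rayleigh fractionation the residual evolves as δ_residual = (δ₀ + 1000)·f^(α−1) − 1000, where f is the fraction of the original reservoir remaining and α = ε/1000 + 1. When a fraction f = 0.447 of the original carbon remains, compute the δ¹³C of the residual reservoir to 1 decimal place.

-11.6 per mil

Rayleigh residual: δ_res = (δ₀ + 1000)·f^(α−1) − 1000
α − 1 = -0.03370
f^(α−1) = 0.447^(-0.03370) = 1.027507
δ_res = (-38.1 + 1000) × 1.027507 − 1000 = 988.359 − 1000 = -11.64 per mil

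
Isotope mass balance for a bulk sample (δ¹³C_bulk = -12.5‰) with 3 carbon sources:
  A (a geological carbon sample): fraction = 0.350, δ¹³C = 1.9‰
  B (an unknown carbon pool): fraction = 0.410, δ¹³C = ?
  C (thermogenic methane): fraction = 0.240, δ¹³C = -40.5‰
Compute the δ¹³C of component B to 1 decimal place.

Isotope mass balance: δ_bulk = Σ fᵢ·δᵢ.
-12.5 = 0.350×(1.9) + 0.410×δ_B + 0.240×(-40.5)
0.410·δ_B = -12.5 − (-9.055) = -3.445
δ_B = -3.445 / 0.410 = -8.40‰

-8.4‰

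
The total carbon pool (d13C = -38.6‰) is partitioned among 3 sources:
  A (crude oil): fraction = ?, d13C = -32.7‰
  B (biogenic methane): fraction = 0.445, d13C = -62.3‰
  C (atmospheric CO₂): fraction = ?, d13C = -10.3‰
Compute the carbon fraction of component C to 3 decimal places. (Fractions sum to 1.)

0.325

Let f_C and f_A be the unknown fractions; fractions sum to 1 so f_C + f_A = 0.555.
Mass balance: Σ fᵢ·δᵢ = δ_bulk ⇒ f_C·(-10.3) + f_A·(-32.7) = -38.6 − (-27.723) = -10.877
Substitute f_A = 0.555 − f_C:
f_C·(-10.3 − -32.7) = -10.877 − 0.555×(-32.7) = 7.272
f_C = 7.272 / 22.4 = 0.3246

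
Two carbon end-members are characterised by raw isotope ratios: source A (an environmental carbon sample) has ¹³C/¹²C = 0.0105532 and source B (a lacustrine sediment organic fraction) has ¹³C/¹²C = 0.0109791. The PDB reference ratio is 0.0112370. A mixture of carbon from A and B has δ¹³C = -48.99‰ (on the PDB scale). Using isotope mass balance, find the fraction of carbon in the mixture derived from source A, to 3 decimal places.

0.687

δ_A = (0.0105532/0.0112370 − 1)×1000 = (0.939147 − 1)×1000 = -60.853‰
δ_B = (0.0109791/0.0112370 − 1)×1000 = (0.977049 − 1)×1000 = -22.951‰
f_A = (δ_mix − δ_B)/(δ_A − δ_B) = (-48.99 − (-22.951))/(-60.853 − (-22.951))
f_A = -26.039 / -37.902 = 0.6870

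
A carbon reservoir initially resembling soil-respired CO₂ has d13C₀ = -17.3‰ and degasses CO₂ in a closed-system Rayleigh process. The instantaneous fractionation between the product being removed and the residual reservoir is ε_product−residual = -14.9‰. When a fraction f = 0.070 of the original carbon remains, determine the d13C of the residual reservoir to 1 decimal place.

Rayleigh residual: δ_res = (δ₀ + 1000)·f^(α−1) − 1000
α = ε/1000 + 1 = 0.98510, so α − 1 = -0.01490
f^(α−1) = 0.070^(-0.01490) = 1.040418
δ_res = (-17.3 + 1000) × 1.040418 − 1000 = 1022.419 − 1000 = 22.42‰

22.4‰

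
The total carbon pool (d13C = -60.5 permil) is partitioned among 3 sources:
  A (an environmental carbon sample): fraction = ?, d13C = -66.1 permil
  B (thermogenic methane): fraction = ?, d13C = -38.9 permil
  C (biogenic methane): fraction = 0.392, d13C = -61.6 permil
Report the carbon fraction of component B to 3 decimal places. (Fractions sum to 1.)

Let f_B and f_A be the unknown fractions; fractions sum to 1 so f_B + f_A = 0.608.
Mass balance: Σ fᵢ·δᵢ = δ_bulk ⇒ f_B·(-38.9) + f_A·(-66.1) = -60.5 − (-24.147) = -36.353
Substitute f_A = 0.608 − f_B:
f_B·(-38.9 − -66.1) = -36.353 − 0.608×(-66.1) = 3.836
f_B = 3.836 / 27.2 = 0.1410

0.141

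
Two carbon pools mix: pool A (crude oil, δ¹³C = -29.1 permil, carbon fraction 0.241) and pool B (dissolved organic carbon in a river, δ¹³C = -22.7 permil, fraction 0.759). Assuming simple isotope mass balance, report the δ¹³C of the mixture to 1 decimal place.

-24.2 permil

δ_mix = f_A·δ_A + f_B·δ_B
δ_mix = 0.241 × (-29.1) + 0.759 × (-22.7)
δ_mix = -7.01 + -17.23 = -24.24 permil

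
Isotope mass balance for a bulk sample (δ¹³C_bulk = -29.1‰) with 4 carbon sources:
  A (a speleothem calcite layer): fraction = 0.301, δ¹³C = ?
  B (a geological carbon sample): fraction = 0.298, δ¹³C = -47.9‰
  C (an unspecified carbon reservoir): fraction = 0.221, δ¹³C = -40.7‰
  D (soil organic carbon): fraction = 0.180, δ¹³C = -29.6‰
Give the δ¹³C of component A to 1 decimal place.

-1.7‰

Isotope mass balance: δ_bulk = Σ fᵢ·δᵢ.
-29.1 = 0.301×δ_A + 0.298×(-47.9) + 0.221×(-40.7) + 0.180×(-29.6)
0.301·δ_A = -29.1 − (-28.597) = -0.503
δ_A = -0.503 / 0.301 = -1.67‰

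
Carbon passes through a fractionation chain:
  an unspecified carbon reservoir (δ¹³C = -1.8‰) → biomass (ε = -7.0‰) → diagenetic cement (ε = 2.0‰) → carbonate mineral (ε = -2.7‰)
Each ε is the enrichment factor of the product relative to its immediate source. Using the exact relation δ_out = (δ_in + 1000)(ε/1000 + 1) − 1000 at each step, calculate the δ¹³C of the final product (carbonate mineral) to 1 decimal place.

step 1: δ = (-1.80 + 1000)·(-7.0/1000 + 1) − 1000 = -8.79‰
step 2: δ = (-8.79 + 1000)·(2.0/1000 + 1) − 1000 = -6.80‰
step 3: δ = (-6.80 + 1000)·(-2.7/1000 + 1) − 1000 = -9.49‰

-9.5‰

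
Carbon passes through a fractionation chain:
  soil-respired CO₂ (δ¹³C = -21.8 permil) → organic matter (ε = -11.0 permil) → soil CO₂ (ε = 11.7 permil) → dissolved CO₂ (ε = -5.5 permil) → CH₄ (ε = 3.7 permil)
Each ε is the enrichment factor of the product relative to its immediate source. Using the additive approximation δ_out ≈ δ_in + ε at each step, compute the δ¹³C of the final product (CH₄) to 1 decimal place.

step 1: δ ≈ -21.8 + (-11.0) = -32.8 permil
step 2: δ ≈ -32.8 + (11.7) = -21.1 permil
step 3: δ ≈ -21.1 + (-5.5) = -26.6 permil
step 4: δ ≈ -26.6 + (3.7) = -22.9 permil

-22.9 permil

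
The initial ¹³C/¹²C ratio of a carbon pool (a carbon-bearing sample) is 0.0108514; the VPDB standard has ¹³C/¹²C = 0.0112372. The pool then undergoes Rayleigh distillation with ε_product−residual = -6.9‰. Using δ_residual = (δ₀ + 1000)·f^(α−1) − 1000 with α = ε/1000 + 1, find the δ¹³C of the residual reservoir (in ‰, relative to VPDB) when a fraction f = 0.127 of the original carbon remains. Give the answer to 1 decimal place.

-20.5‰

δ₀ = (0.0108514/0.0112372 − 1)×1000 = (0.965668 − 1)×1000 = -34.332‰
α − 1 = ε/1000 = -0.0069
f^(α−1) = 0.127^(-0.0069) = 1.014340
δ_res = (-34.332 + 1000) × 1.014340 − 1000 = 979.516 − 1000 = -20.48‰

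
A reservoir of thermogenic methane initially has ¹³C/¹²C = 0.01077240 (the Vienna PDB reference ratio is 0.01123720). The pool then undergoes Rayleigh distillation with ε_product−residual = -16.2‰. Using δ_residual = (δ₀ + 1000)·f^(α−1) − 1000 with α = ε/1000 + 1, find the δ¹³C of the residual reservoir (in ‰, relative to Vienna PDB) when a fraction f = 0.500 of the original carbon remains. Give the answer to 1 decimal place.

δ₀ = (0.01077240/0.01123720 − 1)×1000 = (0.958637 − 1)×1000 = -41.363‰
α − 1 = ε/1000 = -0.0162
f^(α−1) = 0.500^(-0.0162) = 1.011292
δ_res = (-41.363 + 1000) × 1.011292 − 1000 = 969.463 − 1000 = -30.54‰

-30.5‰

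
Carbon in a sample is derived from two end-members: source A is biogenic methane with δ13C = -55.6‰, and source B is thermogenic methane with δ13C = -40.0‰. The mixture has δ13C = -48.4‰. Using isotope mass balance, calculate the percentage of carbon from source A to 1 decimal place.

53.8%

δ_mix = f_A·δ_A + (1 − f_A)·δ_B  ⇒  f_A = (δ_mix − δ_B)/(δ_A − δ_B)
f_A = (-48.4 − (-40.0)) / (-55.6 − (-40.0))
f_A = -8.4 / -15.6 = 0.5385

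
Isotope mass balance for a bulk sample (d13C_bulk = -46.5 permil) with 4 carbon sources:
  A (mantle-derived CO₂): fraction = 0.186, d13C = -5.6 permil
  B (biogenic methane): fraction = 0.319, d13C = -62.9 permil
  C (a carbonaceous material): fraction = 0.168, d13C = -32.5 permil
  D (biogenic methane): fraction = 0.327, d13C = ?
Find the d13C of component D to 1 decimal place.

Isotope mass balance: δ_bulk = Σ fᵢ·δᵢ.
-46.5 = 0.186×(-5.6) + 0.319×(-62.9) + 0.168×(-32.5) + 0.327×δ_D
0.327·δ_D = -46.5 − (-26.567) = -19.933
δ_D = -19.933 / 0.327 = -60.96 permil

-61.0 permil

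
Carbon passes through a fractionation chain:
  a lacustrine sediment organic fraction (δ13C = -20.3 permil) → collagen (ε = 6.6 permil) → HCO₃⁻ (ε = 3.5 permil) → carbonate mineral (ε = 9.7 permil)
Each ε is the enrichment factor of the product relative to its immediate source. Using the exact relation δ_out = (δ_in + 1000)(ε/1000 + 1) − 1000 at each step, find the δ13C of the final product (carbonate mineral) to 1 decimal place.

-0.8 permil

step 1: δ = (-20.30 + 1000)·(6.6/1000 + 1) − 1000 = -13.83 permil
step 2: δ = (-13.83 + 1000)·(3.5/1000 + 1) − 1000 = -10.38 permil
step 3: δ = (-10.38 + 1000)·(9.7/1000 + 1) − 1000 = -0.78 permil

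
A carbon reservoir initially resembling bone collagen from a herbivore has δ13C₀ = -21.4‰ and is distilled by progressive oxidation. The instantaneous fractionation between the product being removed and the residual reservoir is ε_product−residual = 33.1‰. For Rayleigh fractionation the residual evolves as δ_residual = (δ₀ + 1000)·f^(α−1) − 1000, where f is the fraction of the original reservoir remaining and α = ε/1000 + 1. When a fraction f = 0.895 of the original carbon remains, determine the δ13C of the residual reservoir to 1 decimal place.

Rayleigh residual: δ_res = (δ₀ + 1000)·f^(α−1) − 1000
α = ε/1000 + 1 = 1.03310, so α − 1 = 0.03310
f^(α−1) = 0.895^(0.03310) = 0.996335
δ_res = (-21.4 + 1000) × 0.996335 − 1000 = 975.013 − 1000 = -24.99‰

-25.0‰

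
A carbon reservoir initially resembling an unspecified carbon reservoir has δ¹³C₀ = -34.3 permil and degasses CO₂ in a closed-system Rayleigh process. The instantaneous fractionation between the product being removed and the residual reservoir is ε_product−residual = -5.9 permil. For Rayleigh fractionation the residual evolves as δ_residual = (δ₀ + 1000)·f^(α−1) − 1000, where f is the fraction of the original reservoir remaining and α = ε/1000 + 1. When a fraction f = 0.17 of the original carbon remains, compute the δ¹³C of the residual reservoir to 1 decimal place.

-24.2 permil

Rayleigh residual: δ_res = (δ₀ + 1000)·f^(α−1) − 1000
α = ε/1000 + 1 = 0.99410, so α − 1 = -0.00590
f^(α−1) = 0.17^(-0.00590) = 1.010509
δ_res = (-34.3 + 1000) × 1.010509 − 1000 = 975.849 − 1000 = -24.15 permil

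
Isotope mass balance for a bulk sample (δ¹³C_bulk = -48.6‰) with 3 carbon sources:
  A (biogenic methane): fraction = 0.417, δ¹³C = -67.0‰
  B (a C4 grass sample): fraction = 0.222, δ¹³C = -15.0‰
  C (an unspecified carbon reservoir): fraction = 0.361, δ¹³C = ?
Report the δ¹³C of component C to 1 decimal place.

-48.0‰

Isotope mass balance: δ_bulk = Σ fᵢ·δᵢ.
-48.6 = 0.417×(-67.0) + 0.222×(-15.0) + 0.361×δ_C
0.361·δ_C = -48.6 − (-31.269) = -17.331
δ_C = -17.331 / 0.361 = -48.01‰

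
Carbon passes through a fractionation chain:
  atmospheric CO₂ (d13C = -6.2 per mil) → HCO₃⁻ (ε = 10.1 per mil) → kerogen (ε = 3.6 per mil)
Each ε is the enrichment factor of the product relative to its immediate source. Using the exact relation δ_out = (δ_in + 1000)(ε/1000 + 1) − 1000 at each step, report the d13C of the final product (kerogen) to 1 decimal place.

step 1: δ = (-6.20 + 1000)·(10.1/1000 + 1) − 1000 = 3.84 per mil
step 2: δ = (3.84 + 1000)·(3.6/1000 + 1) − 1000 = 7.45 per mil

7.5 per mil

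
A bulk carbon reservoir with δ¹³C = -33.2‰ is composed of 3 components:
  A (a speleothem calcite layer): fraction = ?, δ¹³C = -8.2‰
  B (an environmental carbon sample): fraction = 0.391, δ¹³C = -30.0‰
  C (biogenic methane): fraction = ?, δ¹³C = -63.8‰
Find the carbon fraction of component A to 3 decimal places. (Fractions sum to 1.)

0.313

Let f_A and f_C be the unknown fractions; fractions sum to 1 so f_A + f_C = 0.609.
Mass balance: Σ fᵢ·δᵢ = δ_bulk ⇒ f_A·(-8.2) + f_C·(-63.8) = -33.2 − (-11.730) = -21.470
Substitute f_C = 0.609 − f_A:
f_A·(-8.2 − -63.8) = -21.470 − 0.609×(-63.8) = 17.384
f_A = 17.384 / 55.6 = 0.3127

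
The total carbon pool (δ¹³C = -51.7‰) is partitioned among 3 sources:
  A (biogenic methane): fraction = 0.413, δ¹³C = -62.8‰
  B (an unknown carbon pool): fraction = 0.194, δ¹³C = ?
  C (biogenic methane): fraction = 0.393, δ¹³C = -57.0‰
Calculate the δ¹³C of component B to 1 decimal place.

-17.3‰

Isotope mass balance: δ_bulk = Σ fᵢ·δᵢ.
-51.7 = 0.413×(-62.8) + 0.194×δ_B + 0.393×(-57.0)
0.194·δ_B = -51.7 − (-48.337) = -3.363
δ_B = -3.363 / 0.194 = -17.33‰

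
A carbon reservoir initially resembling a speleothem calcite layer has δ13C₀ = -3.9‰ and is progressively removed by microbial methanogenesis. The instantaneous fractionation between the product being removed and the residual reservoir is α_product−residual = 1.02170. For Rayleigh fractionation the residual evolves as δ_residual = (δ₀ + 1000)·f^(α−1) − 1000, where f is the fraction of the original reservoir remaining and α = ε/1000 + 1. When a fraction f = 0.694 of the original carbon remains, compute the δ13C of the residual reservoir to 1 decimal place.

-11.8‰

Rayleigh residual: δ_res = (δ₀ + 1000)·f^(α−1) − 1000
α − 1 = 0.02170
f^(α−1) = 0.694^(0.02170) = 0.992105
δ_res = (-3.9 + 1000) × 0.992105 − 1000 = 988.235 − 1000 = -11.76‰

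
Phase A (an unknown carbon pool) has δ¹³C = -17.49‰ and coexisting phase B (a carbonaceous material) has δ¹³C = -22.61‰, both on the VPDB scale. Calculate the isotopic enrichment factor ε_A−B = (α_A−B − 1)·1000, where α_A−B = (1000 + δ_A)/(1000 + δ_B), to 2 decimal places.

α_A−B = (1000 + -17.49) / (1000 + -22.61) = 982.51 / 977.39 = 1.005238
ε_A−B = (1.005238 − 1) × 1000 = 5.238‰
(The approximation ε ≈ δ_A − δ_B would give 5.12‰.)

5.24‰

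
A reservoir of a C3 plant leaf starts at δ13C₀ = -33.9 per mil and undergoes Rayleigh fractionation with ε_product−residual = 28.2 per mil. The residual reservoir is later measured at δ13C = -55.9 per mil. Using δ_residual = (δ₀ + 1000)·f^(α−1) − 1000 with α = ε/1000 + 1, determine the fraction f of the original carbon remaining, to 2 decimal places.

0.44

α − 1 = ε/1000 = 0.0282
(δ_res + 1000)/(δ₀ + 1000) = (-55.9 + 1000)/(-33.9 + 1000) = 944.1/966.1 = 0.977228
f = 0.977228^(1/0.0282) = exp(ln(0.977228)/0.0282) = exp(-0.02304/0.0282)
f = exp(-0.8169) = 0.4418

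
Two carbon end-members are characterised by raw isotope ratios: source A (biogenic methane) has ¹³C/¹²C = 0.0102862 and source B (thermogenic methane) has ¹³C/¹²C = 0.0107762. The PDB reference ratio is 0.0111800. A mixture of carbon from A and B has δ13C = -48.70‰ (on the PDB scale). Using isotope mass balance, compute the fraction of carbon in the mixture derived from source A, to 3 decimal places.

0.287

δ_A = (0.0102862/0.0111800 − 1)×1000 = (0.920054 − 1)×1000 = -79.946‰
δ_B = (0.0107762/0.0111800 − 1)×1000 = (0.963882 − 1)×1000 = -36.118‰
f_A = (δ_mix − δ_B)/(δ_A − δ_B) = (-48.70 − (-36.118))/(-79.946 − (-36.118))
f_A = -12.582 / -43.828 = 0.2871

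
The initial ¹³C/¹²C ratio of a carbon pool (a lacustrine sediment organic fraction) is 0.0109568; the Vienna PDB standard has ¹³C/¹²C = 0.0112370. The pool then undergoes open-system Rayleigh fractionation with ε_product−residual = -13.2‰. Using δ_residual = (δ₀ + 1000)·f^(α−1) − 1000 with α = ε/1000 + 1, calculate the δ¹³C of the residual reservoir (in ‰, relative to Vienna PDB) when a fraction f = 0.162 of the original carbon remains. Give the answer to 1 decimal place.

δ₀ = (0.0109568/0.0112370 − 1)×1000 = (0.975065 − 1)×1000 = -24.935‰
α − 1 = ε/1000 = -0.0132
f^(α−1) = 0.162^(-0.0132) = 1.024317
δ_res = (-24.935 + 1000) × 1.024317 − 1000 = 998.775 − 1000 = -1.22‰

-1.2‰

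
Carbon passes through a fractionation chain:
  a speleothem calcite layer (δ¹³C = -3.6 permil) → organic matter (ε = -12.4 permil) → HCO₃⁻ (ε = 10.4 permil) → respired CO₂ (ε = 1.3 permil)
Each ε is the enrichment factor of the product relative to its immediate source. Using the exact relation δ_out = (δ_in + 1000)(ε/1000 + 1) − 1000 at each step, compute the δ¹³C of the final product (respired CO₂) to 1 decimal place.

-4.4 permil

step 1: δ = (-3.60 + 1000)·(-12.4/1000 + 1) − 1000 = -15.96 permil
step 2: δ = (-15.96 + 1000)·(10.4/1000 + 1) − 1000 = -5.72 permil
step 3: δ = (-5.72 + 1000)·(1.3/1000 + 1) − 1000 = -4.43 permil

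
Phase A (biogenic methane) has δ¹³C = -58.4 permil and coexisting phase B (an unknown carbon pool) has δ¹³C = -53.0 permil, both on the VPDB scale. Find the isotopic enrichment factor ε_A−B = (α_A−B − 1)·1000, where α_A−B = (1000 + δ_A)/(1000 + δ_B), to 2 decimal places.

α_A−B = (1000 + -58.4) / (1000 + -53.0) = 941.6 / 947.0 = 0.994298
ε_A−B = (0.994298 − 1) × 1000 = -5.702 permil
(The approximation ε ≈ δ_A − δ_B would give -5.4 permil.)

-5.70 permil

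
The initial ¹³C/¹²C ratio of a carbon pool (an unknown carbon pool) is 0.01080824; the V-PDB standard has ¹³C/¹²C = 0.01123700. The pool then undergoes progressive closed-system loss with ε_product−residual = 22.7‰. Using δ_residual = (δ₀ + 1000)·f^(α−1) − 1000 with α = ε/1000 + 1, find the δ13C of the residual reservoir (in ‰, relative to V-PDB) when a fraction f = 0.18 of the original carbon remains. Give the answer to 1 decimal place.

-74.9‰

δ₀ = (0.01080824/0.01123700 − 1)×1000 = (0.961844 − 1)×1000 = -38.156‰
α − 1 = ε/1000 = 0.0227
f^(α−1) = 0.18^(0.0227) = 0.961822
δ_res = (-38.156 + 1000) × 0.961822 − 1000 = 925.123 − 1000 = -74.88‰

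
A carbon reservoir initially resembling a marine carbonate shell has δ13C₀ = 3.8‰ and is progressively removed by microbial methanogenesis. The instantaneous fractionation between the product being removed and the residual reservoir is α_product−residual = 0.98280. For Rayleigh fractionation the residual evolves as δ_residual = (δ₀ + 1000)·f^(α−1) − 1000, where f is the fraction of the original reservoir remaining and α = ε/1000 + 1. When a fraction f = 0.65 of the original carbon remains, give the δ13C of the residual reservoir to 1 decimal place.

Rayleigh residual: δ_res = (δ₀ + 1000)·f^(α−1) − 1000
α − 1 = -0.01720
f^(α−1) = 0.65^(-0.01720) = 1.007437
δ_res = (3.8 + 1000) × 1.007437 − 1000 = 1011.265 − 1000 = 11.27‰

11.3‰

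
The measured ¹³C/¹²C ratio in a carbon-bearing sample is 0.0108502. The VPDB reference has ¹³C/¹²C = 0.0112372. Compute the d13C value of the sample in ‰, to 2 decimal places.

-34.44‰

d13C = (R_sample / R_standard − 1) × 1000
R_sample / R_standard = 0.0108502 / 0.0112372 = 0.965561
d13C = (0.965561 − 1) × 1000 = -34.439‰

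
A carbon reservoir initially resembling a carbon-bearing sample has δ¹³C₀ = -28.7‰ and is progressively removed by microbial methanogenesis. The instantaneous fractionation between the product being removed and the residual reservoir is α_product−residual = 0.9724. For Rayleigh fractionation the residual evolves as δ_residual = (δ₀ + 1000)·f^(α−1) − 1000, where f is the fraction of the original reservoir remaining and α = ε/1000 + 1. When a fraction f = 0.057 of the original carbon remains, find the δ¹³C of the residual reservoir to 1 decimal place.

51.2‰

Rayleigh residual: δ_res = (δ₀ + 1000)·f^(α−1) − 1000
α − 1 = -0.02760
f^(α−1) = 0.057^(-0.02760) = 1.082276
δ_res = (-28.7 + 1000) × 1.082276 − 1000 = 1051.214 − 1000 = 51.21‰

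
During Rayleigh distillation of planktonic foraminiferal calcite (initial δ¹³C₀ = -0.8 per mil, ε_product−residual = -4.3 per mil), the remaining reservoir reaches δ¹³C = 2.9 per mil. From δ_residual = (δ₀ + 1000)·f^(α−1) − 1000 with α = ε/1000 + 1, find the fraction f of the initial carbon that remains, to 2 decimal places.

α − 1 = ε/1000 = -0.0043
(δ_res + 1000)/(δ₀ + 1000) = (2.9 + 1000)/(-0.8 + 1000) = 1002.9/999.2 = 1.003703
f = 1.003703^(1/-0.0043) = exp(ln(1.003703)/-0.0043) = exp(0.00370/-0.0043)
f = exp(-0.8596) = 0.4233

0.42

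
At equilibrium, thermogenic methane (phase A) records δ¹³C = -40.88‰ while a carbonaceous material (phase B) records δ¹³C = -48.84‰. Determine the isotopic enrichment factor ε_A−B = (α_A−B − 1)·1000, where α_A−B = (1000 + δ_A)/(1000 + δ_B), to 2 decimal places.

8.37‰

α_A−B = (1000 + -40.88) / (1000 + -48.84) = 959.12 / 951.16 = 1.008369
ε_A−B = (1.008369 − 1) × 1000 = 8.369‰
(The approximation ε ≈ δ_A − δ_B would give 7.96‰.)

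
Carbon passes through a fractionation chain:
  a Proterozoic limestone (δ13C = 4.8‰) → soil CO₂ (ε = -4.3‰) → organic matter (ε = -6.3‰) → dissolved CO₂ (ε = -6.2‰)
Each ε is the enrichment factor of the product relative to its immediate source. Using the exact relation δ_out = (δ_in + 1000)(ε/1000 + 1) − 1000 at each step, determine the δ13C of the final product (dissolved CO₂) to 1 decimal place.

-12.0‰

step 1: δ = (4.80 + 1000)·(-4.3/1000 + 1) − 1000 = 0.48‰
step 2: δ = (0.48 + 1000)·(-6.3/1000 + 1) − 1000 = -5.82‰
step 3: δ = (-5.82 + 1000)·(-6.2/1000 + 1) − 1000 = -11.99‰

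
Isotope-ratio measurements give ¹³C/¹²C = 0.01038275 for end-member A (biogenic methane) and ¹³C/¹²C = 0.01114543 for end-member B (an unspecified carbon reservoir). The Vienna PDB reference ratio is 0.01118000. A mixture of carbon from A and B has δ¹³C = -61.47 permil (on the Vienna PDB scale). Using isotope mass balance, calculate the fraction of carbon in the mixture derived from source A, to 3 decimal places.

δ_A = (0.01038275/0.01118000 − 1)×1000 = (0.928690 − 1)×1000 = -71.310 permil
δ_B = (0.01114543/0.01118000 − 1)×1000 = (0.996908 − 1)×1000 = -3.092 permil
f_A = (δ_mix − δ_B)/(δ_A − δ_B) = (-61.47 − (-3.092))/(-71.310 − (-3.092))
f_A = -58.378 / -68.218 = 0.8558

0.856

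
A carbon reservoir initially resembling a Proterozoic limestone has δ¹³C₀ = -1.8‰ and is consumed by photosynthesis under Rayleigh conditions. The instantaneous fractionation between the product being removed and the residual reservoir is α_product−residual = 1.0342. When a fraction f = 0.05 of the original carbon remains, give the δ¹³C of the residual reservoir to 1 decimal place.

-99.0‰

Rayleigh residual: δ_res = (δ₀ + 1000)·f^(α−1) − 1000
α − 1 = 0.03420
f^(α−1) = 0.05^(0.03420) = 0.902620
δ_res = (-1.8 + 1000) × 0.902620 − 1000 = 900.995 − 1000 = -99.01‰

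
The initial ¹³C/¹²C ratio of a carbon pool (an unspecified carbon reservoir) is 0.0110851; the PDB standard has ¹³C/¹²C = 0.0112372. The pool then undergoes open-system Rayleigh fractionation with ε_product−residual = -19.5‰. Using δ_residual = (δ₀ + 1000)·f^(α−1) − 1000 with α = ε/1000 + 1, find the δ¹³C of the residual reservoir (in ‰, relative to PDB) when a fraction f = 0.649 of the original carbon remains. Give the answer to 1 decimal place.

-5.2‰

δ₀ = (0.0110851/0.0112372 − 1)×1000 = (0.986465 − 1)×1000 = -13.535‰
α − 1 = ε/1000 = -0.0195
f^(α−1) = 0.649^(-0.0195) = 1.008466
δ_res = (-13.535 + 1000) × 1.008466 − 1000 = 994.816 − 1000 = -5.18‰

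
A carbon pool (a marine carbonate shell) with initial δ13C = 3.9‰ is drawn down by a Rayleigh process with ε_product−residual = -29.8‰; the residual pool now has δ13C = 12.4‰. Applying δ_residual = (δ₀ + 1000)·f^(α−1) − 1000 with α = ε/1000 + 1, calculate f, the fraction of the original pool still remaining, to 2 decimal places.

α − 1 = ε/1000 = -0.0298
(δ_res + 1000)/(δ₀ + 1000) = (12.4 + 1000)/(3.9 + 1000) = 1012.4/1003.9 = 1.008467
f = 1.008467^(1/-0.0298) = exp(ln(1.008467)/-0.0298) = exp(0.00843/-0.0298)
f = exp(-0.2829) = 0.7536

0.75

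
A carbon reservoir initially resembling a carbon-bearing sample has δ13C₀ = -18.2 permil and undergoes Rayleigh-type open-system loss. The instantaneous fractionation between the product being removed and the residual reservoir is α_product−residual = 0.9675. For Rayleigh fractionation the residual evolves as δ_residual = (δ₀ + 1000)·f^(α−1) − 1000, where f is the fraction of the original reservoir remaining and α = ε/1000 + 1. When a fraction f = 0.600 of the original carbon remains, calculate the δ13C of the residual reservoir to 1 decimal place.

-1.8 permil

Rayleigh residual: δ_res = (δ₀ + 1000)·f^(α−1) − 1000
α − 1 = -0.03250
f^(α−1) = 0.600^(-0.03250) = 1.016740
δ_res = (-18.2 + 1000) × 1.016740 − 1000 = 998.236 − 1000 = -1.76 permil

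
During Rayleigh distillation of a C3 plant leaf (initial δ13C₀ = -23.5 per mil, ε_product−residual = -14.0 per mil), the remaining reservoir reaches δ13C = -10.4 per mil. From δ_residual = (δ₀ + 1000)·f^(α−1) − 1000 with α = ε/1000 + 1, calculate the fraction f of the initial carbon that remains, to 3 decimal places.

α − 1 = ε/1000 = -0.0140
(δ_res + 1000)/(δ₀ + 1000) = (-10.4 + 1000)/(-23.5 + 1000) = 989.6/976.5 = 1.013415
f = 1.013415^(1/-0.0140) = exp(ln(1.013415)/-0.0140) = exp(0.01333/-0.0140)
f = exp(-0.9519) = 0.3860

0.386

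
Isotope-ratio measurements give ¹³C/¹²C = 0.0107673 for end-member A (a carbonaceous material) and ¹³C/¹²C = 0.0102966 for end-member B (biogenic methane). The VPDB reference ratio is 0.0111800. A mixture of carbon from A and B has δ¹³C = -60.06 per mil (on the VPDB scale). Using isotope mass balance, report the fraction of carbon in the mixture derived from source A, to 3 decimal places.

0.450

δ_A = (0.0107673/0.0111800 − 1)×1000 = (0.963086 − 1)×1000 = -36.914 per mil
δ_B = (0.0102966/0.0111800 − 1)×1000 = (0.920984 − 1)×1000 = -79.016 per mil
f_A = (δ_mix − δ_B)/(δ_A − δ_B) = (-60.06 − (-79.016))/(-36.914 − (-79.016))
f_A = 18.956 / 42.102 = 0.4502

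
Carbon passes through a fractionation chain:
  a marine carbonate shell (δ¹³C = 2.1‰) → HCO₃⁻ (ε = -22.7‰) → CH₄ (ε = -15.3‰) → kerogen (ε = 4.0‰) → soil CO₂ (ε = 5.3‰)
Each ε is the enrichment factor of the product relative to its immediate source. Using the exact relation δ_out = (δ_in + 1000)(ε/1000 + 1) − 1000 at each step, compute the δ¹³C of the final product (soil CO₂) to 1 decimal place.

-26.6‰

step 1: δ = (2.10 + 1000)·(-22.7/1000 + 1) − 1000 = -20.65‰
step 2: δ = (-20.65 + 1000)·(-15.3/1000 + 1) − 1000 = -35.63‰
step 3: δ = (-35.63 + 1000)·(4.0/1000 + 1) − 1000 = -31.77‰
step 4: δ = (-31.77 + 1000)·(5.3/1000 + 1) − 1000 = -26.64‰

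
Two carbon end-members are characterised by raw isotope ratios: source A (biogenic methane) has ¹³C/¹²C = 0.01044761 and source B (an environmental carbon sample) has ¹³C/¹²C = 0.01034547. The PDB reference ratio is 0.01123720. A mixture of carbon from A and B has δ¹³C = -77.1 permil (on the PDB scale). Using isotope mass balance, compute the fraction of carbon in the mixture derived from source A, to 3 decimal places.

δ_A = (0.01044761/0.01123720 − 1)×1000 = (0.929734 − 1)×1000 = -70.266 permil
δ_B = (0.01034547/0.01123720 − 1)×1000 = (0.920645 − 1)×1000 = -79.355 permil
f_A = (δ_mix − δ_B)/(δ_A − δ_B) = (-77.1 − (-79.355))/(-70.266 − (-79.355))
f_A = 2.255 / 9.089 = 0.2481

0.248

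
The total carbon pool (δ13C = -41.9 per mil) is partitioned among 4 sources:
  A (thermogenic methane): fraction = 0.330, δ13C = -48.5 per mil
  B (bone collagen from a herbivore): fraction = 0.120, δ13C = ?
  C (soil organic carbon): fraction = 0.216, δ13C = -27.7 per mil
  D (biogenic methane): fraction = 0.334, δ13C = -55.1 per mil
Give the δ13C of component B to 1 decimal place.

-12.6 per mil

Isotope mass balance: δ_bulk = Σ fᵢ·δᵢ.
-41.9 = 0.330×(-48.5) + 0.120×δ_B + 0.216×(-27.7) + 0.334×(-55.1)
0.120·δ_B = -41.9 − (-40.392) = -1.508
δ_B = -1.508 / 0.120 = -12.57 per mil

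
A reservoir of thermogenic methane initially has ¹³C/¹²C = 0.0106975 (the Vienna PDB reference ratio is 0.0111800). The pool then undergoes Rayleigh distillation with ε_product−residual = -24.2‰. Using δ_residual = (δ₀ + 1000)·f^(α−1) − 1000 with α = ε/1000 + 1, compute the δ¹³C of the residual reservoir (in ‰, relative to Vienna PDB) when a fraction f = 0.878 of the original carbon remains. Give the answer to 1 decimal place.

-40.1‰

δ₀ = (0.0106975/0.0111800 − 1)×1000 = (0.956843 − 1)×1000 = -43.157‰
α − 1 = ε/1000 = -0.0242
f^(α−1) = 0.878^(-0.0242) = 1.003154
δ_res = (-43.157 + 1000) × 1.003154 − 1000 = 959.860 − 1000 = -40.14‰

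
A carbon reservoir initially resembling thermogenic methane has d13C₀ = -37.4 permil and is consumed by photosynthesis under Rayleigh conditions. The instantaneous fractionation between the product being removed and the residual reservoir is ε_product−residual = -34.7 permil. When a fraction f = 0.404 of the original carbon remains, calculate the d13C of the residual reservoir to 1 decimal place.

Rayleigh residual: δ_res = (δ₀ + 1000)·f^(α−1) − 1000
α = ε/1000 + 1 = 0.96530, so α − 1 = -0.03470
f^(α−1) = 0.404^(-0.03470) = 1.031950
δ_res = (-37.4 + 1000) × 1.031950 − 1000 = 993.355 − 1000 = -6.65 permil

-6.6 permil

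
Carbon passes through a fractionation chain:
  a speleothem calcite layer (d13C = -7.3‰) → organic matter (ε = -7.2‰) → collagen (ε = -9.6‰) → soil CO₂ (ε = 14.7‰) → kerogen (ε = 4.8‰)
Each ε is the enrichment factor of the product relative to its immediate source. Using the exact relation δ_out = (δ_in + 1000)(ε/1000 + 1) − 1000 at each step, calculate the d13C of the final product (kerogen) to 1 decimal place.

-4.8‰

step 1: δ = (-7.30 + 1000)·(-7.2/1000 + 1) − 1000 = -14.45‰
step 2: δ = (-14.45 + 1000)·(-9.6/1000 + 1) − 1000 = -23.91‰
step 3: δ = (-23.91 + 1000)·(14.7/1000 + 1) − 1000 = -9.56‰
step 4: δ = (-9.56 + 1000)·(4.8/1000 + 1) − 1000 = -4.81‰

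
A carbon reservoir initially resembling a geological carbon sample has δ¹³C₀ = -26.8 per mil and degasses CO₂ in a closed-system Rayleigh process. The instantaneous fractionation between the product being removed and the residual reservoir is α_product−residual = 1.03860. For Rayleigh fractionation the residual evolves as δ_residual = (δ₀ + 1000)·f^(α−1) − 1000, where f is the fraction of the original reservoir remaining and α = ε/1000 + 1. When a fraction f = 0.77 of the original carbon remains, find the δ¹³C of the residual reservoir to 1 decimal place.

-36.6 per mil

Rayleigh residual: δ_res = (δ₀ + 1000)·f^(α−1) − 1000
α − 1 = 0.03860
f^(α−1) = 0.77^(0.03860) = 0.989962
δ_res = (-26.8 + 1000) × 0.989962 − 1000 = 963.431 − 1000 = -36.57 per mil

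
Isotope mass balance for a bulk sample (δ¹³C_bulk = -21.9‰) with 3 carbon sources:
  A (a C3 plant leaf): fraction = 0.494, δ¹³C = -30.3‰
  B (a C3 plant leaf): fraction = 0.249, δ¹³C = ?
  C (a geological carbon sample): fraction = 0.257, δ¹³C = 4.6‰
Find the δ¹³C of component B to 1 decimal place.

-32.6‰

Isotope mass balance: δ_bulk = Σ fᵢ·δᵢ.
-21.9 = 0.494×(-30.3) + 0.249×δ_B + 0.257×(4.6)
0.249·δ_B = -21.9 − (-13.786) = -8.114
δ_B = -8.114 / 0.249 = -32.59‰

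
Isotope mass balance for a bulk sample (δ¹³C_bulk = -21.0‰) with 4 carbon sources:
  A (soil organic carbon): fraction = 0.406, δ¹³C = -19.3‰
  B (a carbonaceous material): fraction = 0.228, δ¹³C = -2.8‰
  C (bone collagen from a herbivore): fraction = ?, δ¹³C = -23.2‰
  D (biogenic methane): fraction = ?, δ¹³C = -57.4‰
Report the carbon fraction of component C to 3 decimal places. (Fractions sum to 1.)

Let f_C and f_D be the unknown fractions; fractions sum to 1 so f_C + f_D = 0.366.
Mass balance: Σ fᵢ·δᵢ = δ_bulk ⇒ f_C·(-23.2) + f_D·(-57.4) = -21.0 − (-8.474) = -12.526
Substitute f_D = 0.366 − f_C:
f_C·(-23.2 − -57.4) = -12.526 − 0.366×(-57.4) = 8.483
f_C = 8.483 / 34.2 = 0.2480

0.248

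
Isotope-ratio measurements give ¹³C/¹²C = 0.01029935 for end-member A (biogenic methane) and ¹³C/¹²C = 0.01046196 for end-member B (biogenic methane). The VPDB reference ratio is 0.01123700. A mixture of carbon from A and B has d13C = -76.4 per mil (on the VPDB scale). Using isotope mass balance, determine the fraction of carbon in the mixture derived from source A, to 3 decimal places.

δ_A = (0.01029935/0.01123700 − 1)×1000 = (0.916557 − 1)×1000 = -83.443 per mil
δ_B = (0.01046196/0.01123700 − 1)×1000 = (0.931028 − 1)×1000 = -68.972 per mil
f_A = (δ_mix − δ_B)/(δ_A − δ_B) = (-76.4 − (-68.972))/(-83.443 − (-68.972))
f_A = -7.428 / -14.471 = 0.5133

0.513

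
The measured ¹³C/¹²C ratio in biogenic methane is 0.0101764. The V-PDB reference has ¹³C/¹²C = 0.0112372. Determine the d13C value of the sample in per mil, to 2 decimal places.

d13C = (R_sample / R_standard − 1) × 1000
R_sample / R_standard = 0.0101764 / 0.0112372 = 0.905599
d13C = (0.905599 − 1) × 1000 = -94.401 per mil

-94.40 per mil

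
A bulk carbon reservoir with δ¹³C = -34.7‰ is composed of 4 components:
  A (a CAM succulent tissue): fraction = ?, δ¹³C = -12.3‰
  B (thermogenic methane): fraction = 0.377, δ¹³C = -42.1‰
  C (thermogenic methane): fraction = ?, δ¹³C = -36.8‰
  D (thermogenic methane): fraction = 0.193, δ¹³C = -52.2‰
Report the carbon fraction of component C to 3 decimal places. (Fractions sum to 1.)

0.141

Let f_C and f_A be the unknown fractions; fractions sum to 1 so f_C + f_A = 0.430.
Mass balance: Σ fᵢ·δᵢ = δ_bulk ⇒ f_C·(-36.8) + f_A·(-12.3) = -34.7 − (-25.946) = -8.754
Substitute f_A = 0.430 − f_C:
f_C·(-36.8 − -12.3) = -8.754 − 0.430×(-12.3) = -3.465
f_C = -3.465 / -24.5 = 0.1414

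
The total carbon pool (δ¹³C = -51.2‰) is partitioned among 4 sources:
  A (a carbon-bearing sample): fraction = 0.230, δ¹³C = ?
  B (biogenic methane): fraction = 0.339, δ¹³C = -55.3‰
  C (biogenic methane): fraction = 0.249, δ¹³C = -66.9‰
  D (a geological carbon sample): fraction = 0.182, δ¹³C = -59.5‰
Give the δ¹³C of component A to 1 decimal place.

-21.6‰

Isotope mass balance: δ_bulk = Σ fᵢ·δᵢ.
-51.2 = 0.230×δ_A + 0.339×(-55.3) + 0.249×(-66.9) + 0.182×(-59.5)
0.230·δ_A = -51.2 − (-46.234) = -4.966
δ_A = -4.966 / 0.230 = -21.59‰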